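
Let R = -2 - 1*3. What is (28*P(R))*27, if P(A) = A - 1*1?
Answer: -4536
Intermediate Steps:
R = -5 (R = -2 - 3 = -5)
P(A) = -1 + A (P(A) = A - 1 = -1 + A)
(28*P(R))*27 = (28*(-1 - 5))*27 = (28*(-6))*27 = -168*27 = -4536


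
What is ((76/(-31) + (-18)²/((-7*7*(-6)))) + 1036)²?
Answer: 2470033429956/2307361 ≈ 1.0705e+6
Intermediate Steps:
((76/(-31) + (-18)²/((-7*7*(-6)))) + 1036)² = ((76*(-1/31) + 324/((-49*(-6)))) + 1036)² = ((-76/31 + 324/294) + 1036)² = ((-76/31 + 324*(1/294)) + 1036)² = ((-76/31 + 54/49) + 1036)² = (-2050/1519 + 1036)² = (1571634/1519)² = 2470033429956/2307361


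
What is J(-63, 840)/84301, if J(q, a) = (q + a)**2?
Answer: 86247/12043 ≈ 7.1616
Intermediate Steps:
J(q, a) = (a + q)**2
J(-63, 840)/84301 = (840 - 63)**2/84301 = 777**2*(1/84301) = 603729*(1/84301) = 86247/12043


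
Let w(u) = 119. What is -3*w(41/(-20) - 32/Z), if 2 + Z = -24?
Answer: -357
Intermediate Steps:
Z = -26 (Z = -2 - 24 = -26)
-3*w(41/(-20) - 32/Z) = -3*119 = -357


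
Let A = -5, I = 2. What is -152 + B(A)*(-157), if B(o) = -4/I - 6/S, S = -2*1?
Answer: -309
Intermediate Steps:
S = -2
B(o) = 1 (B(o) = -4/2 - 6/(-2) = -4*½ - 6*(-½) = -2 + 3 = 1)
-152 + B(A)*(-157) = -152 + 1*(-157) = -152 - 157 = -309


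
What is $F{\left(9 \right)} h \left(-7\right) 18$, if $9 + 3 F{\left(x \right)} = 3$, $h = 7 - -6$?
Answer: $3276$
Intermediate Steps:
$h = 13$ ($h = 7 + 6 = 13$)
$F{\left(x \right)} = -2$ ($F{\left(x \right)} = -3 + \frac{1}{3} \cdot 3 = -3 + 1 = -2$)
$F{\left(9 \right)} h \left(-7\right) 18 = - 2 \cdot 13 \left(-7\right) 18 = - 2 \left(\left(-91\right) 18\right) = \left(-2\right) \left(-1638\right) = 3276$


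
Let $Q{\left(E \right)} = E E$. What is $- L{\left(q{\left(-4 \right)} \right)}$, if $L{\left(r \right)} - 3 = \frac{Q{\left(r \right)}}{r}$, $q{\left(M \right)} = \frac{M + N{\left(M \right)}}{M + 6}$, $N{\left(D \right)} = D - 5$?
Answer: $\frac{7}{2} \approx 3.5$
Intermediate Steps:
$N{\left(D \right)} = -5 + D$ ($N{\left(D \right)} = D - 5 = -5 + D$)
$Q{\left(E \right)} = E^{2}$
$q{\left(M \right)} = \frac{-5 + 2 M}{6 + M}$ ($q{\left(M \right)} = \frac{M + \left(-5 + M\right)}{M + 6} = \frac{-5 + 2 M}{6 + M}$)
$L{\left(r \right)} = 3 + r$ ($L{\left(r \right)} = 3 + \frac{r^{2}}{r} = 3 + r$)
$- L{\left(q{\left(-4 \right)} \right)} = - (3 + \frac{-5 + 2 \left(-4\right)}{6 - 4}) = - (3 + \frac{-5 - 8}{2}) = - (3 + \frac{1}{2} \left(-13\right)) = - (3 - \frac{13}{2}) = \left(-1\right) \left(- \frac{7}{2}\right) = \frac{7}{2}$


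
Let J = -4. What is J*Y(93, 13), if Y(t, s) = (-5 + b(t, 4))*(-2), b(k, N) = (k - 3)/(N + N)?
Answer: 50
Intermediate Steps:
b(k, N) = (-3 + k)/(2*N) (b(k, N) = (-3 + k)/((2*N)) = (-3 + k)*(1/(2*N)) = (-3 + k)/(2*N))
Y(t, s) = 43/4 - t/4 (Y(t, s) = (-5 + (½)*(-3 + t)/4)*(-2) = (-5 + (½)*(¼)*(-3 + t))*(-2) = (-5 + (-3/8 + t/8))*(-2) = (-43/8 + t/8)*(-2) = 43/4 - t/4)
J*Y(93, 13) = -4*(43/4 - ¼*93) = -4*(43/4 - 93/4) = -4*(-25/2) = 50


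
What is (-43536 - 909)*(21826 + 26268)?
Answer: -2137537830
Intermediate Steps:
(-43536 - 909)*(21826 + 26268) = -44445*48094 = -2137537830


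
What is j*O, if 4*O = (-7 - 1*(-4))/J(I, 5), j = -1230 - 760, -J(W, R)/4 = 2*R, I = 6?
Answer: -597/16 ≈ -37.313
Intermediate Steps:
J(W, R) = -8*R
j = -1990
O = 3/160 (O = ((-7 - 1*(-4))/((-8*5)))/4 = ((-7 + 4)/(-40))/4 = (-3*(-1/40))/4 = (¼)*(3/40) = 3/160 ≈ 0.018750)
j*O = -1990*3/160 = -597/16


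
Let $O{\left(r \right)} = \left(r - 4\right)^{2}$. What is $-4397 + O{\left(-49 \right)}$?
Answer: $-1588$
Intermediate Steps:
$O{\left(r \right)} = \left(-4 + r\right)^{2}$
$-4397 + O{\left(-49 \right)} = -4397 + \left(-4 - 49\right)^{2} = -4397 + \left(-53\right)^{2} = -4397 + 2809 = -1588$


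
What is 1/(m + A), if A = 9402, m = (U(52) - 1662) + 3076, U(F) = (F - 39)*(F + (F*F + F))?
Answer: 1/47320 ≈ 2.1133e-5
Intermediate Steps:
U(F) = (-39 + F)*(F**2 + 2*F) (U(F) = (-39 + F)*(F + (F**2 + F)) = (-39 + F)*(F + (F + F**2)) = (-39 + F)*(F**2 + 2*F))
m = 37918 (m = (52*(-78 + 52**2 - 37*52) - 1662) + 3076 = (52*(-78 + 2704 - 1924) - 1662) + 3076 = (52*702 - 1662) + 3076 = (36504 - 1662) + 3076 = 34842 + 3076 = 37918)
1/(m + A) = 1/(37918 + 9402) = 1/47320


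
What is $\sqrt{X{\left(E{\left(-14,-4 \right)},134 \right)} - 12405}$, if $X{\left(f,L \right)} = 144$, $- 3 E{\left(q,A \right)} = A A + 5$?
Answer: $i \sqrt{12261} \approx 110.73 i$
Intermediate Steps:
$E{\left(q,A \right)} = - \frac{5}{3} - \frac{A^{2}}{3}$ ($E{\left(q,A \right)} = - \frac{A A + 5}{3} = - \frac{A^{2} + 5}{3} = - \frac{5 + A^{2}}{3} = - \frac{5}{3} - \frac{A^{2}}{3}$)
$\sqrt{X{\left(E{\left(-14,-4 \right)},134 \right)} - 12405} = \sqrt{144 - 12405} = \sqrt{-12261} = i \sqrt{12261}$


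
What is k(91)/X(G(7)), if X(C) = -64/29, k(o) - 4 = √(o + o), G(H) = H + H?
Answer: -29/16 - 29*√182/64 ≈ -7.9255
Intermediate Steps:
G(H) = 2*H
k(o) = 4 + √2*√o (k(o) = 4 + √(o + o) = 4 + √(2*o) = 4 + √2*√o)
X(C) = -64/29 (X(C) = -64*1/29 = -64/29)
k(91)/X(G(7)) = (4 + √2*√91)/(-64/29) = (4 + √182)*(-29/64) = -29/16 - 29*√182/64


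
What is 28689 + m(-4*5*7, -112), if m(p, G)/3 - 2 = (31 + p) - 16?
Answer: 28320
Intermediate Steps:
m(p, G) = 51 + 3*p (m(p, G) = 6 + 3*((31 + p) - 16) = 6 + 3*(15 + p) = 6 + (45 + 3*p) = 51 + 3*p)
28689 + m(-4*5*7, -112) = 28689 + (51 + 3*(-4*5*7)) = 28689 + (51 + 3*(-20*7)) = 28689 + (51 + 3*(-140)) = 28689 + (51 - 420) = 28689 - 369 = 28320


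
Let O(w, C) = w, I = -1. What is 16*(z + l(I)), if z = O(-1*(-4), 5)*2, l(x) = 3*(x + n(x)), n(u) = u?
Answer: 32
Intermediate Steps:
l(x) = 6*x (l(x) = 3*(x + x) = 3*(2*x) = 6*x)
z = 8 (z = -1*(-4)*2 = 4*2 = 8)
16*(z + l(I)) = 16*(8 + 6*(-1)) = 16*(8 - 6) = 16*2 = 32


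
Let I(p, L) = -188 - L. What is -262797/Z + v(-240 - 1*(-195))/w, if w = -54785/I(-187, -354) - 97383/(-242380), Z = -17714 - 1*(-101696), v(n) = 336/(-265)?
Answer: -30749655875476795/9838757302711202 ≈ -3.1254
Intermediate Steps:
v(n) = -336/265 (v(n) = 336*(-1/265) = -336/265)
Z = 83982 (Z = -17714 + 101696 = 83982)
w = -6631311361/20117540 (w = -54785/(-188 - 1*(-354)) - 97383/(-242380) = -54785/(-188 + 354) - 97383*(-1/242380) = -54785/166 + 97383/242380 = -6631311361/20117540 ≈ -329.63)
-262797/Z + v(-240 - 1*(-195))/w = -262797/83982 - 336/(265*(-6631311361/20117540)) = -262797*1/83982 - 336/265*(-20117540/6631311361) = -87599/27994 + 1351898688/351459502133 = -30749655875476795/9838757302711202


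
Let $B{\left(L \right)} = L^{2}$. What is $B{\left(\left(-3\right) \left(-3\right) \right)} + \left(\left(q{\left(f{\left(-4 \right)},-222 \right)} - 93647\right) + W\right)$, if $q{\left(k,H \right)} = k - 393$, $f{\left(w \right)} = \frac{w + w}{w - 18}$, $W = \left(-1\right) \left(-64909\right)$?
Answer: $- \frac{319546}{11} \approx -29050.0$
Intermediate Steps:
$W = 64909$
$f{\left(w \right)} = \frac{2 w}{-18 + w}$
$q{\left(k,H \right)} = -393 + k$
$B{\left(\left(-3\right) \left(-3\right) \right)} + \left(\left(q{\left(f{\left(-4 \right)},-222 \right)} - 93647\right) + W\right) = \left(\left(-3\right) \left(-3\right)\right)^{2} - \left(29131 + \frac{8}{-18 - 4}\right) = 9^{2} + \left(\left(\left(-393 + 2 \left(-4\right) \frac{1}{-22}\right) - 93647\right) + 64909\right) = 81 + \left(\left(\left(-393 + 2 \left(-4\right) \left(- \frac{1}{22}\right)\right) - 93647\right) + 64909\right) = 81 + \left(\left(\left(-393 + \frac{4}{11}\right) - 93647\right) + 64909\right) = 81 + \left(\left(- \frac{4319}{11} - 93647\right) + 64909\right) = 81 + \left(- \frac{1034436}{11} + 64909\right) = 81 - \frac{320437}{11} = - \frac{319546}{11}$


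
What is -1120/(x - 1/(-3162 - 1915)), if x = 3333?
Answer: -2843120/8460821 ≈ -0.33603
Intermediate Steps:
-1120/(x - 1/(-3162 - 1915)) = -1120/(3333 - 1/(-3162 - 1915)) = -1120/(3333 - 1/(-5077)) = -1120/(3333 - 1*(-1/5077)) = -1120/(3333 + 1/5077) = -1120/16921642/5077 = -1120*5077/16921642 = -2843120/8460821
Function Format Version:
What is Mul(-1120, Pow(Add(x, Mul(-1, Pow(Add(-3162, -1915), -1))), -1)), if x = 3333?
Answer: Rational(-2843120, 8460821) ≈ -0.33603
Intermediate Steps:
Mul(-1120, Pow(Add(x, Mul(-1, Pow(Add(-3162, -1915), -1))), -1)) = Mul(-1120, Pow(Add(3333, Mul(-1, Pow(Add(-3162, -1915), -1))), -1)) = Mul(-1120, Pow(Add(3333, Mul(-1, Pow(-5077, -1))), -1)) = Mul(-1120, Pow(Add(3333, Mul(-1, Rational(-1, 5077))), -1)) = Mul(-1120, Pow(Add(3333, Rational(1, 5077)), -1)) = Mul(-1120, Pow(Rational(16921642, 5077), -1)) = Mul(-1120, Rational(5077, 16921642)) = Rational(-2843120, 8460821)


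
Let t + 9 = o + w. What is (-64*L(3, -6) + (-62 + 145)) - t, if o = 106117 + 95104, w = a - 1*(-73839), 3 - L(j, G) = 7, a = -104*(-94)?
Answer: -284488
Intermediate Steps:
a = 9776
L(j, G) = -4 (L(j, G) = 3 - 1*7 = 3 - 7 = -4)
w = 83615 (w = 9776 - 1*(-73839) = 9776 + 73839 = 83615)
o = 201221
t = 284827 (t = -9 + (201221 + 83615) = -9 + 284836 = 284827)
(-64*L(3, -6) + (-62 + 145)) - t = (-64*(-4) + (-62 + 145)) - 1*284827 = (256 + 83) - 284827 = 339 - 284827 = -284488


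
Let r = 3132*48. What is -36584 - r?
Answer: -186920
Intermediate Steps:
r = 150336
-36584 - r = -36584 - 1*150336 = -36584 - 150336 = -186920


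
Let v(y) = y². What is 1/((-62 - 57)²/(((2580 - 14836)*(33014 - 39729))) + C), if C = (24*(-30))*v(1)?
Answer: -4841120/3485605567 ≈ -0.0013889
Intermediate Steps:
C = -720 (C = (24*(-30))*1² = -720*1 = -720)
1/((-62 - 57)²/(((2580 - 14836)*(33014 - 39729))) + C) = 1/((-62 - 57)²/(((2580 - 14836)*(33014 - 39729))) - 720) = 1/((-119)²/((-12256*(-6715))) - 720) = 1/(14161/82299040 - 720) = 1/(14161*(1/82299040) - 720) = 1/(833/4841120 - 720) = 1/(-3485605567/4841120) = -4841120/3485605567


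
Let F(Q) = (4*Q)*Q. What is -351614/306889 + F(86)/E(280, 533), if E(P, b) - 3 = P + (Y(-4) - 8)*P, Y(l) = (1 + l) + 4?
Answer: -224852578/11968671 ≈ -18.787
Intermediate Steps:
F(Q) = 4*Q**2
Y(l) = 5 + l
E(P, b) = 3 - 6*P (E(P, b) = 3 + (P + ((5 - 4) - 8)*P) = 3 + (P + (1 - 8)*P) = 3 + (P - 7*P) = 3 - 6*P)
-351614/306889 + F(86)/E(280, 533) = -351614/306889 + (4*86**2)/(3 - 6*280) = -351614*1/306889 + (4*7396)/(3 - 1680) = -351614/306889 + 29584/(-1677) = -351614/306889 + 29584*(-1/1677) = -351614/306889 - 688/39 = -224852578/11968671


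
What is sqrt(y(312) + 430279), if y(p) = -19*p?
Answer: sqrt(424351) ≈ 651.42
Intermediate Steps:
sqrt(y(312) + 430279) = sqrt(-19*312 + 430279) = sqrt(-5928 + 430279) = sqrt(424351)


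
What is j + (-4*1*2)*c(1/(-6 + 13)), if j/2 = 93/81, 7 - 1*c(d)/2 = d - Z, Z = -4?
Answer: -8206/189 ≈ -43.418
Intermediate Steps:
c(d) = 6 - 2*d (c(d) = 14 - 2*(d - 1*(-4)) = 14 - 2*(d + 4) = 14 - 2*(4 + d) = 14 + (-8 - 2*d) = 6 - 2*d)
j = 62/27 (j = 2*(93/81) = 2*(93*(1/81)) = 2*(31/27) = 62/27 ≈ 2.2963)
j + (-4*1*2)*c(1/(-6 + 13)) = 62/27 + (-4*1*2)*(6 - 2/(-6 + 13)) = 62/27 + (-4*2)*(6 - 2/7) = 62/27 - 8*(6 - 2*1/7) = 62/27 - 8*(6 - 2/7) = 62/27 - 8*40/7 = 62/27 - 320/7 = -8206/189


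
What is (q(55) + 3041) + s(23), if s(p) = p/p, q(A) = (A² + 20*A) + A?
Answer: 7222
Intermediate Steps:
q(A) = A² + 21*A
s(p) = 1
(q(55) + 3041) + s(23) = (55*(21 + 55) + 3041) + 1 = (55*76 + 3041) + 1 = (4180 + 3041) + 1 = 7221 + 1 = 7222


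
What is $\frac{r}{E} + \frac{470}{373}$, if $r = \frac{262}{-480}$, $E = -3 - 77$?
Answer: $\frac{9072863}{7161600} \approx 1.2669$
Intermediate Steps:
$E = -80$ ($E = -3 - 77 = -80$)
$r = - \frac{131}{240}$ ($r = 262 \left(- \frac{1}{480}\right) = - \frac{131}{240} \approx -0.54583$)
$\frac{r}{E} + \frac{470}{373} = - \frac{131}{240 \left(-80\right)} + \frac{470}{373} = \left(- \frac{131}{240}\right) \left(- \frac{1}{80}\right) + 470 \cdot \frac{1}{373} = \frac{131}{19200} + \frac{470}{373} = \frac{9072863}{7161600}$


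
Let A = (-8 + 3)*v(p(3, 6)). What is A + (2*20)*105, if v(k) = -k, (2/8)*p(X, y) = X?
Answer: 4260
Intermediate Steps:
p(X, y) = 4*X
A = 60 (A = (-8 + 3)*(-4*3) = -(-5)*12 = -5*(-12) = 60)
A + (2*20)*105 = 60 + (2*20)*105 = 60 + 40*105 = 60 + 4200 = 4260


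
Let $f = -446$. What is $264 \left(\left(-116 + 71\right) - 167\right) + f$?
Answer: $-56414$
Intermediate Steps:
$264 \left(\left(-116 + 71\right) - 167\right) + f = 264 \left(\left(-116 + 71\right) - 167\right) - 446 = 264 \left(-45 - 167\right) - 446 = 264 \left(-212\right) - 446 = -55968 - 446 = -56414$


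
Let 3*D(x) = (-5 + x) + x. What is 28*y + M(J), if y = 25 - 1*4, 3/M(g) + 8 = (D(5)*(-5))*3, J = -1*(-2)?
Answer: 6467/11 ≈ 587.91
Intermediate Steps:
D(x) = -5/3 + 2*x/3 (D(x) = ((-5 + x) + x)/3 = (-5 + 2*x)/3 = -5/3 + 2*x/3)
J = 2
M(g) = -1/11 (M(g) = 3/(-8 + ((-5/3 + (2/3)*5)*(-5))*3) = 3/(-8 + ((-5/3 + 10/3)*(-5))*3) = 3/(-8 + ((5/3)*(-5))*3) = 3/(-8 - 25/3*3) = 3/(-8 - 25) = 3/(-33) = 3*(-1/33) = -1/11)
y = 21 (y = 25 - 4 = 21)
28*y + M(J) = 28*21 - 1/11 = 588 - 1/11 = 6467/11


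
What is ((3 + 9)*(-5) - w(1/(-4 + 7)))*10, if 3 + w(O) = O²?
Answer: -5140/9 ≈ -571.11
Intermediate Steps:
w(O) = -3 + O²
((3 + 9)*(-5) - w(1/(-4 + 7)))*10 = ((3 + 9)*(-5) - (-3 + (1/(-4 + 7))²))*10 = (12*(-5) - (-3 + (1/3)²))*10 = (-60 - (-3 + (⅓)²))*10 = (-60 - (-3 + ⅑))*10 = (-60 - 1*(-26/9))*10 = (-60 + 26/9)*10 = -514/9*10 = -5140/9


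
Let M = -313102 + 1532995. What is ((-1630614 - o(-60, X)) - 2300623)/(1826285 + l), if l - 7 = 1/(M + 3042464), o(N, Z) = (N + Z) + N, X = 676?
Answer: -16758705416101/7784308490245 ≈ -2.1529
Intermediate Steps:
M = 1219893
o(N, Z) = Z + 2*N
l = 29836500/4262357 (l = 7 + 1/(1219893 + 3042464) = 7 + 1/4262357 = 29836500/4262357 ≈ 7.0000)
((-1630614 - o(-60, X)) - 2300623)/(1826285 + l) = ((-1630614 - (676 + 2*(-60))) - 2300623)/(1826285 + 29836500/4262357) = ((-1630614 - (676 - 120)) - 2300623)/(7784308490245/4262357) = ((-1630614 - 1*556) - 2300623)*(4262357/7784308490245) = ((-1630614 - 556) - 2300623)*(4262357/7784308490245) = (-1631170 - 2300623)*(4262357/7784308490245) = -3931793*4262357/7784308490245 = -16758705416101/7784308490245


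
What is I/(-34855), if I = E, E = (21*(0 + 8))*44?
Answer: -7392/34855 ≈ -0.21208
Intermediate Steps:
E = 7392 (E = (21*8)*44 = 168*44 = 7392)
I = 7392
I/(-34855) = 7392/(-34855) = 7392*(-1/34855) = -7392/34855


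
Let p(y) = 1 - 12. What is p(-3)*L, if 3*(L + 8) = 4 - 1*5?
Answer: 275/3 ≈ 91.667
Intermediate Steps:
L = -25/3 (L = -8 + (4 - 1*5)/3 = -8 + (4 - 5)/3 = -8 + (⅓)*(-1) = -8 - ⅓ = -25/3 ≈ -8.3333)
p(y) = -11
p(-3)*L = -11*(-25/3) = 275/3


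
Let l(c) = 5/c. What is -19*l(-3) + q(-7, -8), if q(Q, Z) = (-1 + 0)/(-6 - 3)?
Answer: 286/9 ≈ 31.778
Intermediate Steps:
q(Q, Z) = 1/9 (q(Q, Z) = -1/(-9) = -1*(-1/9) = 1/9)
-19*l(-3) + q(-7, -8) = -95/(-3) + 1/9 = -95*(-1)/3 + 1/9 = -19*(-5/3) + 1/9 = 95/3 + 1/9 = 286/9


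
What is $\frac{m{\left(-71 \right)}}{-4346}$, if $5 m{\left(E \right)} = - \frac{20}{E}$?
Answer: $- \frac{2}{154283} \approx -1.2963 \cdot 10^{-5}$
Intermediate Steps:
$m{\left(E \right)} = - \frac{4}{E}$ ($m{\left(E \right)} = \frac{\left(-20\right) \frac{1}{E}}{5} = - \frac{4}{E}$)
$\frac{m{\left(-71 \right)}}{-4346} = \frac{\left(-4\right) \frac{1}{-71}}{-4346} = \left(-4\right) \left(- \frac{1}{71}\right) \left(- \frac{1}{4346}\right) = \frac{4}{71} \left(- \frac{1}{4346}\right) = - \frac{2}{154283}$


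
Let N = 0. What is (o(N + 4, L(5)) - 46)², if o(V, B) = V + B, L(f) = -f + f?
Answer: 1764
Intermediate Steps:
L(f) = 0
o(V, B) = B + V
(o(N + 4, L(5)) - 46)² = ((0 + (0 + 4)) - 46)² = ((0 + 4) - 46)² = (4 - 46)² = (-42)² = 1764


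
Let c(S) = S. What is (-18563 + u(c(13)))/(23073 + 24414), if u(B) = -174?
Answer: -18737/47487 ≈ -0.39457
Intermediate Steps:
(-18563 + u(c(13)))/(23073 + 24414) = (-18563 - 174)/(23073 + 24414) = -18737/47487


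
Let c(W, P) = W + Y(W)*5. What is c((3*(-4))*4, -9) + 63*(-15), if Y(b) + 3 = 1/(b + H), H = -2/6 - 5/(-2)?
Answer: -55446/55 ≈ -1008.1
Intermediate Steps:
H = 13/6 (H = -2*⅙ - 5*(-½) = -⅓ + 5/2 = 13/6 ≈ 2.1667)
Y(b) = -3 + 1/(13/6 + b) (Y(b) = -3 + 1/(b + 13/6) = -3 + 1/(13/6 + b))
c(W, P) = W + 15*(-11 - 6*W)/(13 + 6*W) (c(W, P) = W + (3*(-11 - 6*W)/(13 + 6*W))*5 = W + 15*(-11 - 6*W)/(13 + 6*W))
c((3*(-4))*4, -9) + 63*(-15) = (-165 - 77*3*(-4)*4 + 6*((3*(-4))*4)²)/(13 + 6*((3*(-4))*4)) + 63*(-15) = (-165 - (-924)*4 + 6*(-12*4)²)/(13 + 6*(-12*4)) - 945 = (-165 - 77*(-48) + 6*(-48)²)/(13 + 6*(-48)) - 945 = (-165 + 3696 + 6*2304)/(13 - 288) - 945 = (-165 + 3696 + 13824)/(-275) - 945 = -1/275*17355 - 945 = -3471/55 - 945 = -55446/55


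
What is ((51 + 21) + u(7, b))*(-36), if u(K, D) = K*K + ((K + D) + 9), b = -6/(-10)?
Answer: -24768/5 ≈ -4953.6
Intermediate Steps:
b = ⅗ (b = -6*(-⅒) = ⅗ ≈ 0.60000)
u(K, D) = 9 + D + K + K² (u(K, D) = K² + ((D + K) + 9) = K² + (9 + D + K) = 9 + D + K + K²)
((51 + 21) + u(7, b))*(-36) = ((51 + 21) + (9 + ⅗ + 7 + 7²))*(-36) = (72 + (9 + ⅗ + 7 + 49))*(-36) = (72 + 328/5)*(-36) = (688/5)*(-36) = -24768/5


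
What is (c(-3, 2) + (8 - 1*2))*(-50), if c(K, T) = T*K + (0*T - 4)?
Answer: 200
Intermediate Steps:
c(K, T) = -4 + K*T (c(K, T) = K*T + (0 - 4) = K*T - 4 = -4 + K*T)
(c(-3, 2) + (8 - 1*2))*(-50) = ((-4 - 3*2) + (8 - 1*2))*(-50) = ((-4 - 6) + (8 - 2))*(-50) = (-10 + 6)*(-50) = -4*(-50) = 200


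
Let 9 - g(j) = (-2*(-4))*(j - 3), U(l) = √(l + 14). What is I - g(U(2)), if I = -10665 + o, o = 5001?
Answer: -5665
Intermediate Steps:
U(l) = √(14 + l)
g(j) = 33 - 8*j (g(j) = 9 - (-2*(-4))*(j - 3) = 9 - 8*(-3 + j) = 9 - (-24 + 8*j) = 9 + (24 - 8*j) = 33 - 8*j)
I = -5664 (I = -10665 + 5001 = -5664)
I - g(U(2)) = -5664 - (33 - 8*√(14 + 2)) = -5664 - (33 - 8*√16) = -5664 - (33 - 8*4) = -5664 - (33 - 32) = -5664 - 1*1 = -5664 - 1 = -5665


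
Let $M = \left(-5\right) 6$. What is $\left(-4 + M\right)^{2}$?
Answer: $1156$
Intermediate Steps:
$M = -30$
$\left(-4 + M\right)^{2} = \left(-4 - 30\right)^{2} = \left(-34\right)^{2} = 1156$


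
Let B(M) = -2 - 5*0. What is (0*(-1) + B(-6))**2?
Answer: 4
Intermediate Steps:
B(M) = -2 (B(M) = -2 + 0 = -2)
(0*(-1) + B(-6))**2 = (0*(-1) - 2)**2 = (0 - 2)**2 = (-2)**2 = 4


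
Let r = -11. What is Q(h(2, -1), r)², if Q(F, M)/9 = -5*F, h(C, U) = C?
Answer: 8100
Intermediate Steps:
Q(F, M) = -45*F (Q(F, M) = 9*(-5*F) = -45*F)
Q(h(2, -1), r)² = (-45*2)² = (-90)² = 8100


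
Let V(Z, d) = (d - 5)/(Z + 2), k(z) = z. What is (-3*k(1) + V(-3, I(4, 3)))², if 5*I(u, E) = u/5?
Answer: 2116/625 ≈ 3.3856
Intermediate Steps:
I(u, E) = u/25 (I(u, E) = (u/5)/5 = u/25)
V(Z, d) = (-5 + d)/(2 + Z)
(-3*k(1) + V(-3, I(4, 3)))² = (-3*1 + (-5 + (1/25)*4)/(2 - 3))² = (-3 + (-5 + 4/25)/(-1))² = (-3 - 1*(-121/25))² = (-3 + 121/25)² = (46/25)² = 2116/625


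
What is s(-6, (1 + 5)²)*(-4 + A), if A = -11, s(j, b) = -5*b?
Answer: 2700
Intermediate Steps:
s(-6, (1 + 5)²)*(-4 + A) = (-5*(1 + 5)²)*(-4 - 11) = -5*6²*(-15) = -5*36*(-15) = -180*(-15) = 2700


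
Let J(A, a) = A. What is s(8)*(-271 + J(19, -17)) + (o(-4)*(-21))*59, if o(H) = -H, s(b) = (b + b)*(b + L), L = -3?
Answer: -25116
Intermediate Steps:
s(b) = 2*b*(-3 + b) (s(b) = (b + b)*(b - 3) = (2*b)*(-3 + b) = 2*b*(-3 + b))
s(8)*(-271 + J(19, -17)) + (o(-4)*(-21))*59 = (2*8*(-3 + 8))*(-271 + 19) + (-1*(-4)*(-21))*59 = (2*8*5)*(-252) + (4*(-21))*59 = 80*(-252) - 84*59 = -20160 - 4956 = -25116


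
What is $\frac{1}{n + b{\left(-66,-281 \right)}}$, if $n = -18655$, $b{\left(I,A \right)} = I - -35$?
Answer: $- \frac{1}{18686} \approx -5.3516 \cdot 10^{-5}$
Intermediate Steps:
$b{\left(I,A \right)} = 35 + I$ ($b{\left(I,A \right)} = I + 35 = 35 + I$)
$\frac{1}{n + b{\left(-66,-281 \right)}} = \frac{1}{-18655 + \left(35 - 66\right)} = \frac{1}{-18655 - 31} = \frac{1}{-18686} = - \frac{1}{18686}$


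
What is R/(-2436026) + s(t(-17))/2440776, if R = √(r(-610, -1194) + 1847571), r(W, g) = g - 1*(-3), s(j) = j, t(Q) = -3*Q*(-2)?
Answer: -17/406796 - √461595/1218013 ≈ -0.00059959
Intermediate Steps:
t(Q) = 6*Q
r(W, g) = 3 + g (r(W, g) = g + 3 = 3 + g)
R = 2*√461595 (R = √((3 - 1194) + 1847571) = √(-1191 + 1847571) = √1846380 = 2*√461595 ≈ 1358.8)
R/(-2436026) + s(t(-17))/2440776 = (2*√461595)/(-2436026) + (6*(-17))/2440776 = (2*√461595)*(-1/2436026) - 102*1/2440776 = -√461595/1218013 - 17/406796 = -17/406796 - √461595/1218013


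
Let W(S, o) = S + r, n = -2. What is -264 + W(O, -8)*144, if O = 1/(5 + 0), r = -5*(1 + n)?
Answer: 2424/5 ≈ 484.80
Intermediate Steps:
r = 5 (r = -5*(1 - 2) = -5*(-1) = 5)
O = 1/5 ≈ 0.20000
W(S, o) = 5 + S (W(S, o) = S + 5 = 5 + S)
-264 + W(O, -8)*144 = -264 + (5 + 1/5)*144 = -264 + (26/5)*144 = -264 + 3744/5 = 2424/5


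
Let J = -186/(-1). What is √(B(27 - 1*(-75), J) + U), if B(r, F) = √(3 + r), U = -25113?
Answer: √(-25113 + √105) ≈ 158.44*I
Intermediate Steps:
J = 186 (J = -186*(-1) = 186)
√(B(27 - 1*(-75), J) + U) = √(√(3 + (27 - 1*(-75))) - 25113) = √(√(3 + (27 + 75)) - 25113) = √(√(3 + 102) - 25113) = √(√105 - 25113) = √(-25113 + √105)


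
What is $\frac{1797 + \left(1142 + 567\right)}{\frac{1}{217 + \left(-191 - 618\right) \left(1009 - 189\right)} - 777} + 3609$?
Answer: $\frac{928655998295}{257638826} \approx 3604.5$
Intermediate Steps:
$\frac{1797 + \left(1142 + 567\right)}{\frac{1}{217 + \left(-191 - 618\right) \left(1009 - 189\right)} - 777} + 3609 = \frac{1797 + 1709}{\frac{1}{217 + \left(-191 - 618\right) 820} - 777} + 3609 = \frac{3506}{\frac{1}{217 - 663380} - 777} + 3609 = \frac{3506}{\frac{1}{-663163} - 777} + 3609 = \frac{3506}{- \frac{1}{663163} - 777} + 3609 = \frac{3506}{- \frac{515277652}{663163}} + 3609 = 3506 \left(- \frac{663163}{515277652}\right) + 3609 = - \frac{1162524739}{257638826} + 3609 = \frac{928655998295}{257638826}$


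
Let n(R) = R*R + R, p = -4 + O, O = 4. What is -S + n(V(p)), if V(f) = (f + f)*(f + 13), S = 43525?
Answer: -43525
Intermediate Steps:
p = 0 (p = -4 + 4 = 0)
V(f) = 2*f*(13 + f) (V(f) = (2*f)*(13 + f) = 2*f*(13 + f))
n(R) = R + R**2 (n(R) = R**2 + R = R + R**2)
-S + n(V(p)) = -1*43525 + (2*0*(13 + 0))*(1 + 2*0*(13 + 0)) = -43525 + (2*0*13)*(1 + 2*0*13) = -43525 + 0*(1 + 0) = -43525 + 0*1 = -43525 + 0 = -43525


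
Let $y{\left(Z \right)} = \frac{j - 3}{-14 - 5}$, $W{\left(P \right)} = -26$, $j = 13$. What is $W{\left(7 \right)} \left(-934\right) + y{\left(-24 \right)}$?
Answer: $\frac{461386}{19} \approx 24283.0$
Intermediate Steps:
$y{\left(Z \right)} = - \frac{10}{19}$ ($y{\left(Z \right)} = \frac{13 - 3}{-14 - 5} = \frac{10}{-19} = 10 \left(- \frac{1}{19}\right) = - \frac{10}{19}$)
$W{\left(7 \right)} \left(-934\right) + y{\left(-24 \right)} = \left(-26\right) \left(-934\right) - \frac{10}{19} = 24284 - \frac{10}{19} = \frac{461386}{19}$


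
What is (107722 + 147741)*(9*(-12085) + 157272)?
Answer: 12391743741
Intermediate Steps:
(107722 + 147741)*(9*(-12085) + 157272) = 255463*(-108765 + 157272) = 255463*48507 = 12391743741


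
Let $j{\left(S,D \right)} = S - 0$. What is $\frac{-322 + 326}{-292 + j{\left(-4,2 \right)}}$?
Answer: $- \frac{1}{74} \approx -0.013514$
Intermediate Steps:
$j{\left(S,D \right)} = S$ ($j{\left(S,D \right)} = S + 0 = S$)
$\frac{-322 + 326}{-292 + j{\left(-4,2 \right)}} = \frac{-322 + 326}{-292 - 4} = \frac{4}{-296} = 4 \left(- \frac{1}{296}\right) = - \frac{1}{74}$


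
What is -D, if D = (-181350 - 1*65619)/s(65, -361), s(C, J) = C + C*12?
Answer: 246969/845 ≈ 292.27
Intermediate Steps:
s(C, J) = 13*C (s(C, J) = C + 12*C = 13*C)
D = -246969/845 (D = (-181350 - 1*65619)/((13*65)) = (-181350 - 65619)/845 = -246969*1/845 = -246969/845 ≈ -292.27)
-D = -1*(-246969/845) = 246969/845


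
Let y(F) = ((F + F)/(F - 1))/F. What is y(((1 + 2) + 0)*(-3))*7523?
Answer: -7523/5 ≈ -1504.6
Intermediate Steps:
y(F) = 2/(-1 + F) (y(F) = ((2*F)/(-1 + F))/F = (2*F/(-1 + F))/F = 2/(-1 + F))
y(((1 + 2) + 0)*(-3))*7523 = (2/(-1 + ((1 + 2) + 0)*(-3)))*7523 = (2/(-1 + (3 + 0)*(-3)))*7523 = (2/(-1 + 3*(-3)))*7523 = (2/(-1 - 9))*7523 = (2/(-10))*7523 = (2*(-⅒))*7523 = -⅕*7523 = -7523/5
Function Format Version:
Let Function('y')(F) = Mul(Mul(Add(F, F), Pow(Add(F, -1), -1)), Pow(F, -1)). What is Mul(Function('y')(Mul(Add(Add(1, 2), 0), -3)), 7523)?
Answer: Rational(-7523, 5) ≈ -1504.6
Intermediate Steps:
Function('y')(F) = Mul(2, Pow(Add(-1, F), -1)) (Function('y')(F) = Mul(Mul(Mul(2, F), Pow(Add(-1, F), -1)), Pow(F, -1)) = Mul(Mul(2, F, Pow(Add(-1, F), -1)), Pow(F, -1)) = Mul(2, Pow(Add(-1, F), -1)))
Mul(Function('y')(Mul(Add(Add(1, 2), 0), -3)), 7523) = Mul(Mul(2, Pow(Add(-1, Mul(Add(Add(1, 2), 0), -3)), -1)), 7523) = Mul(Mul(2, Pow(Add(-1, Mul(Add(3, 0), -3)), -1)), 7523) = Mul(Mul(2, Pow(Add(-1, Mul(3, -3)), -1)), 7523) = Mul(Mul(2, Pow(Add(-1, -9), -1)), 7523) = Mul(Mul(2, Pow(-10, -1)), 7523) = Mul(Mul(2, Rational(-1, 10)), 7523) = Mul(Rational(-1, 5), 7523) = Rational(-7523, 5)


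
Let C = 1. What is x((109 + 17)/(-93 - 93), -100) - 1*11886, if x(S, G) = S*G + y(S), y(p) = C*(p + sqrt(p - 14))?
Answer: -366387/31 + I*sqrt(14105)/31 ≈ -11819.0 + 3.8311*I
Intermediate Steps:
y(p) = p + sqrt(-14 + p) (y(p) = 1*(p + sqrt(p - 14)) = 1*(p + sqrt(-14 + p)) = p + sqrt(-14 + p))
x(S, G) = S + sqrt(-14 + S) + G*S (x(S, G) = S*G + (S + sqrt(-14 + S)) = G*S + (S + sqrt(-14 + S)) = S + sqrt(-14 + S) + G*S)
x((109 + 17)/(-93 - 93), -100) - 1*11886 = ((109 + 17)/(-93 - 93) + sqrt(-14 + (109 + 17)/(-93 - 93)) - 100*(109 + 17)/(-93 - 93)) - 1*11886 = (126/(-186) + sqrt(-14 + 126/(-186)) - 12600/(-186)) - 11886 = (126*(-1/186) + sqrt(-14 + 126*(-1/186)) - 12600*(-1)/186) - 11886 = (-21/31 + sqrt(-14 - 21/31) - 100*(-21/31)) - 11886 = (-21/31 + sqrt(-455/31) + 2100/31) - 11886 = (-21/31 + I*sqrt(14105)/31 + 2100/31) - 11886 = (2079/31 + I*sqrt(14105)/31) - 11886 = -366387/31 + I*sqrt(14105)/31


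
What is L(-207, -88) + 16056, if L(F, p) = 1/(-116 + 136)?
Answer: 321121/20 ≈ 16056.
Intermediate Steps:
L(F, p) = 1/20
L(-207, -88) + 16056 = 1/20 + 16056 = 321121/20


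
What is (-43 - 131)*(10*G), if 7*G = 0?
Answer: 0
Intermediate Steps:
G = 0 (G = (⅐)*0 = 0)
(-43 - 131)*(10*G) = (-43 - 131)*(10*0) = -174*0 = 0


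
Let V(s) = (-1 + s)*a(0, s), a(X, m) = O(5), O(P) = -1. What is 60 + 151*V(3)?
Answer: -242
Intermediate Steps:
a(X, m) = -1
V(s) = 1 - s (V(s) = (-1 + s)*(-1) = 1 - s)
60 + 151*V(3) = 60 + 151*(1 - 1*3) = 60 + 151*(1 - 3) = 60 + 151*(-2) = 60 - 302 = -242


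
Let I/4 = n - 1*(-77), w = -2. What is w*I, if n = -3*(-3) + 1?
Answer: -696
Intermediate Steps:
n = 10 (n = 9 + 1 = 10)
I = 348 (I = 4*(10 - 1*(-77)) = 4*(10 + 77) = 4*87 = 348)
w*I = -2*348 = -696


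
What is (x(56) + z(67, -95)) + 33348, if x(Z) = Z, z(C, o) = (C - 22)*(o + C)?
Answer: 32144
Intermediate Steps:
z(C, o) = (-22 + C)*(C + o)
(x(56) + z(67, -95)) + 33348 = (56 + (67² - 22*67 - 22*(-95) + 67*(-95))) + 33348 = (56 + (4489 - 1474 + 2090 - 6365)) + 33348 = (56 - 1260) + 33348 = -1204 + 33348 = 32144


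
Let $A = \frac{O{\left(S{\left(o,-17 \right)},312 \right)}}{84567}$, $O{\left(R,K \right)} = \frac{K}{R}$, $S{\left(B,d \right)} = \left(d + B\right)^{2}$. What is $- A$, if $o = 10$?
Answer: $- \frac{104}{1381261} \approx -7.5293 \cdot 10^{-5}$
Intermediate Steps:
$S{\left(B,d \right)} = \left(B + d\right)^{2}$
$A = \frac{104}{1381261}$ ($A = \frac{312 \frac{1}{\left(10 - 17\right)^{2}}}{84567} = \frac{312}{\left(-7\right)^{2}} \cdot \frac{1}{84567} = \frac{312}{49} \cdot \frac{1}{84567} = \frac{104}{1381261} \approx 7.5293 \cdot 10^{-5}$)
$- A = \left(-1\right) \frac{104}{1381261} = - \frac{104}{1381261}$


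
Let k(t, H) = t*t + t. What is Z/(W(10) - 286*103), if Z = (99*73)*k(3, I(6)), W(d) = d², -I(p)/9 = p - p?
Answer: -4818/1631 ≈ -2.9540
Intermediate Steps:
I(p) = 0 (I(p) = -9*(p - p) = -9*0 = 0)
k(t, H) = t + t² (k(t, H) = t² + t = t + t²)
Z = 86724 (Z = (99*73)*(3*(1 + 3)) = 7227*(3*4) = 7227*12 = 86724)
Z/(W(10) - 286*103) = 86724/(10² - 286*103) = 86724/(100 - 29458) = 86724/(-29358) = 86724*(-1/29358) = -4818/1631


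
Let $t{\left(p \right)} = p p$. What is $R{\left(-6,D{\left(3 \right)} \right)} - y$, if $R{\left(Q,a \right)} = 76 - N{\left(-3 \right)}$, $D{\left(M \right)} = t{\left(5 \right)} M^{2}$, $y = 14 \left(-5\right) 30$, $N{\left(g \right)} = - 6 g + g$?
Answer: $2161$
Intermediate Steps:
$N{\left(g \right)} = - 5 g$
$t{\left(p \right)} = p^{2}$
$y = -2100$ ($y = \left(-70\right) 30 = -2100$)
$D{\left(M \right)} = 25 M^{2}$ ($D{\left(M \right)} = 5^{2} M^{2} = 25 M^{2}$)
$R{\left(Q,a \right)} = 61$ ($R{\left(Q,a \right)} = 76 - \left(-5\right) \left(-3\right) = 76 - 15 = 61$)
$R{\left(-6,D{\left(3 \right)} \right)} - y = 61 - -2100 = 61 + 2100 = 2161$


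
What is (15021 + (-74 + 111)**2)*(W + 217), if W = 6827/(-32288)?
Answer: 57362287455/16144 ≈ 3.5532e+6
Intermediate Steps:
W = -6827/32288 (W = 6827*(-1/32288) = -6827/32288 ≈ -0.21144)
(15021 + (-74 + 111)**2)*(W + 217) = (15021 + (-74 + 111)**2)*(-6827/32288 + 217) = (15021 + 37**2)*(6999669/32288) = (15021 + 1369)*(6999669/32288) = 16390*(6999669/32288) = 57362287455/16144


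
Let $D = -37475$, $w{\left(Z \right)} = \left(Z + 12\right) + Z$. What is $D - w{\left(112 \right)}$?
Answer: $-37711$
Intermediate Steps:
$w{\left(Z \right)} = 12 + 2 Z$ ($w{\left(Z \right)} = \left(12 + Z\right) + Z = 12 + 2 Z$)
$D - w{\left(112 \right)} = -37475 - \left(12 + 2 \cdot 112\right) = -37475 - \left(12 + 224\right) = -37475 - 236 = -37711$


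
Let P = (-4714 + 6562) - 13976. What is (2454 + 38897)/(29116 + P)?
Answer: 41351/16988 ≈ 2.4341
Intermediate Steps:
P = -12128 (P = 1848 - 13976 = -12128)
(2454 + 38897)/(29116 + P) = (2454 + 38897)/(29116 - 12128) = 41351/16988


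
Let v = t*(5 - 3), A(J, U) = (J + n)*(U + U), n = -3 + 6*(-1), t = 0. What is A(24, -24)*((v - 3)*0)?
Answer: 0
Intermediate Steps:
n = -9 (n = -3 - 6 = -9)
A(J, U) = 2*U*(-9 + J) (A(J, U) = (J - 9)*(U + U) = (-9 + J)*(2*U) = 2*U*(-9 + J))
v = 0 (v = 0*(5 - 3) = 0*2 = 0)
A(24, -24)*((v - 3)*0) = (2*(-24)*(-9 + 24))*((0 - 3)*0) = (2*(-24)*15)*(-3*0) = -720*0 = 0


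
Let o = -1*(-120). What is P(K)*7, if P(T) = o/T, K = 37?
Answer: 840/37 ≈ 22.703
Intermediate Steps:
o = 120
P(T) = 120/T
P(K)*7 = (120/37)*7 = 840/37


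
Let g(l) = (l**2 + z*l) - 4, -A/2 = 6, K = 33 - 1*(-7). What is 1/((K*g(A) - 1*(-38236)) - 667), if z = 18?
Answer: 1/34529 ≈ 2.8961e-5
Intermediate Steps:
K = 40 (K = 33 + 7 = 40)
A = -12 (A = -2*6 = -12)
g(l) = -4 + l**2 + 18*l (g(l) = (l**2 + 18*l) - 4 = -4 + l**2 + 18*l)
1/((K*g(A) - 1*(-38236)) - 667) = 1/((40*(-4 + (-12)**2 + 18*(-12)) - 1*(-38236)) - 667) = 1/((40*(-4 + 144 - 216) + 38236) - 667) = 1/((40*(-76) + 38236) - 667) = 1/((-3040 + 38236) - 667) = 1/(35196 - 667) = 1/34529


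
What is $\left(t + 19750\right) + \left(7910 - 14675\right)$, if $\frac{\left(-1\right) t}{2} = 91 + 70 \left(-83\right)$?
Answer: $24423$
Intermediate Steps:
$t = 11438$ ($t = - 2 \left(91 + 70 \left(-83\right)\right) = - 2 \left(91 - 5810\right) = \left(-2\right) \left(-5719\right) = 11438$)
$\left(t + 19750\right) + \left(7910 - 14675\right) = \left(11438 + 19750\right) + \left(7910 - 14675\right) = 31188 + \left(7910 - 14675\right) = 31188 - 6765 = 24423$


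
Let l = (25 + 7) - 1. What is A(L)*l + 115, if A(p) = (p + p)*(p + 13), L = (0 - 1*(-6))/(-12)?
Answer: -545/2 ≈ -272.50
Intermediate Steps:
L = -1/2 (L = (0 + 6)*(-1/12) = 6*(-1/12) = -1/2 ≈ -0.50000)
A(p) = 2*p*(13 + p) (A(p) = (2*p)*(13 + p) = 2*p*(13 + p))
l = 31 (l = 32 - 1 = 31)
A(L)*l + 115 = (2*(-1/2)*(13 - 1/2))*31 + 115 = (2*(-1/2)*(25/2))*31 + 115 = -25/2*31 + 115 = -775/2 + 115 = -545/2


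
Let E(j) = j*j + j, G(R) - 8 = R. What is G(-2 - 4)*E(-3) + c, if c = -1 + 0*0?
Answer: 11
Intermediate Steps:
G(R) = 8 + R
c = -1 (c = -1 + 0 = -1)
E(j) = j + j² (E(j) = j² + j = j + j²)
G(-2 - 4)*E(-3) + c = (8 + (-2 - 4))*(-3*(1 - 3)) - 1 = (8 - 6)*(-3*(-2)) - 1 = 2*6 - 1 = 12 - 1 = 11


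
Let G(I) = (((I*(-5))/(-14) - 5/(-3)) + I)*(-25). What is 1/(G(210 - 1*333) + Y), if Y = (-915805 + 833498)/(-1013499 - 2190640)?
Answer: 134573838/556001676869 ≈ 0.00024204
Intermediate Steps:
Y = 82307/3204139 (Y = -82307/(-3204139) = -82307*(-1/3204139) = 82307/3204139 ≈ 0.025688)
G(I) = -125/3 - 475*I/14 (G(I) = ((-5*I*(-1/14) - 5*(-⅓)) + I)*(-25) = ((5*I/14 + 5/3) + I)*(-25) = ((5/3 + 5*I/14) + I)*(-25) = (5/3 + 19*I/14)*(-25) = -125/3 - 475*I/14)
1/(G(210 - 1*333) + Y) = 1/((-125/3 - 475*(210 - 1*333)/14) + 82307/3204139) = 1/((-125/3 - 475*(210 - 333)/14) + 82307/3204139) = 1/((-125/3 - 475/14*(-123)) + 82307/3204139) = 1/((-125/3 + 58425/14) + 82307/3204139) = 1/(173525/42 + 82307/3204139) = 1/(556001676869/134573838) = 134573838/556001676869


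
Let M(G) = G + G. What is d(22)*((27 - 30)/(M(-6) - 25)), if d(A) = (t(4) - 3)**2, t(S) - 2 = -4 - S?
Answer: 243/37 ≈ 6.5676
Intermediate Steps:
M(G) = 2*G
t(S) = -2 - S (t(S) = 2 + (-4 - S) = -2 - S)
d(A) = 81 (d(A) = ((-2 - 1*4) - 3)**2 = ((-2 - 4) - 3)**2 = (-6 - 3)**2 = (-9)**2 = 81)
d(22)*((27 - 30)/(M(-6) - 25)) = 81*((27 - 30)/(2*(-6) - 25)) = 81*(-3/(-12 - 25)) = 81*(-3/(-37)) = 81*(-3*(-1/37)) = 81*(3/37) = 243/37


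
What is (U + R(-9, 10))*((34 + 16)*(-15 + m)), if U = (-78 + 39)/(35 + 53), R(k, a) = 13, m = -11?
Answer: -359125/22 ≈ -16324.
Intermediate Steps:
U = -39/88 ≈ -0.44318
(U + R(-9, 10))*((34 + 16)*(-15 + m)) = (-39/88 + 13)*((34 + 16)*(-15 - 11)) = 1105*(50*(-26))/88 = (1105/88)*(-1300) = -359125/22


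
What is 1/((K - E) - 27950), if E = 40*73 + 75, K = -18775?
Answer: -1/49720 ≈ -2.0113e-5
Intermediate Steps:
E = 2995 (E = 2920 + 75 = 2995)
1/((K - E) - 27950) = 1/((-18775 - 1*2995) - 27950) = 1/((-18775 - 2995) - 27950) = 1/(-21770 - 27950) = 1/(-49720) = -1/49720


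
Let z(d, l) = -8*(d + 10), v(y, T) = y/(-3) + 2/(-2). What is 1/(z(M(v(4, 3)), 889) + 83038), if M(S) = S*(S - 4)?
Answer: 9/745558 ≈ 1.2071e-5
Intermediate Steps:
v(y, T) = -1 - y/3 (v(y, T) = y*(-1/3) + 2*(-1/2) = -y/3 - 1 = -1 - y/3)
M(S) = S*(-4 + S)
z(d, l) = -80 - 8*d (z(d, l) = -8*(10 + d) = -80 - 8*d)
1/(z(M(v(4, 3)), 889) + 83038) = 1/((-80 - 8*(-1 - 1/3*4)*(-4 + (-1 - 1/3*4))) + 83038) = 1/((-80 - 8*(-1 - 4/3)*(-4 + (-1 - 4/3))) + 83038) = 1/((-80 - (-56)*(-4 - 7/3)/3) + 83038) = 1/((-80 - (-56)*(-19)/(3*3)) + 83038) = 1/((-80 - 8*133/9) + 83038) = 1/((-80 - 1064/9) + 83038) = 1/(-1784/9 + 83038) = 1/(745558/9) = 9/745558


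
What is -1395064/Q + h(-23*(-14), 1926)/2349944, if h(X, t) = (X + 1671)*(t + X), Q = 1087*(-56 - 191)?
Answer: 560152984689/78866764327 ≈ 7.1025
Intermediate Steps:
Q = -268489 (Q = 1087*(-247) = -268489)
h(X, t) = (1671 + X)*(X + t)
-1395064/Q + h(-23*(-14), 1926)/2349944 = -1395064/(-268489) + ((-23*(-14))² + 1671*(-23*(-14)) + 1671*1926 - 23*(-14)*1926)/2349944 = -1395064*(-1/268489) + (322² + 1671*322 + 3218346 + 322*1926)*(1/2349944) = 1395064/268489 + (103684 + 538062 + 3218346 + 620172)*(1/2349944) = 1395064/268489 + 4480264*(1/2349944) = 1395064/268489 + 560033/293743 = 560152984689/78866764327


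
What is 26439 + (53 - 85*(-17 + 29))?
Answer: 25472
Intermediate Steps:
26439 + (53 - 85*(-17 + 29)) = 26439 + (53 - 85*12) = 26439 + (53 - 1020) = 26439 - 967 = 25472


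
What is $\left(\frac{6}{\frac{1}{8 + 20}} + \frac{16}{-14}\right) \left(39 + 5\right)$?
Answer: $\frac{51392}{7} \approx 7341.7$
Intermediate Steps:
$\left(\frac{6}{\frac{1}{8 + 20}} + \frac{16}{-14}\right) \left(39 + 5\right) = \left(\frac{6}{\frac{1}{28}} + 16 \left(- \frac{1}{14}\right)\right) 44 = \left(6 \frac{1}{\frac{1}{28}} - \frac{8}{7}\right) 44 = \left(6 \cdot 28 - \frac{8}{7}\right) 44 = \left(168 - \frac{8}{7}\right) 44 = \frac{1168}{7} \cdot 44 = \frac{51392}{7}$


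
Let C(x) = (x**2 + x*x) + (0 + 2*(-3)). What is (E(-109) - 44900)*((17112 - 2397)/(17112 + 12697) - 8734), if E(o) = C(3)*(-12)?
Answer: 11726623927004/29809 ≈ 3.9339e+8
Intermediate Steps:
C(x) = -6 + 2*x**2 (C(x) = (x**2 + x**2) + (0 - 6) = 2*x**2 - 6 = -6 + 2*x**2)
E(o) = -144 (E(o) = (-6 + 2*3**2)*(-12) = (-6 + 2*9)*(-12) = (-6 + 18)*(-12) = 12*(-12) = -144)
(E(-109) - 44900)*((17112 - 2397)/(17112 + 12697) - 8734) = (-144 - 44900)*((17112 - 2397)/(17112 + 12697) - 8734) = -45044*(14715/29809 - 8734) = -45044*(-260337091/29809) = 11726623927004/29809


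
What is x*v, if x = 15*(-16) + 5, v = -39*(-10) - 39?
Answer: -82485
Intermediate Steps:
v = 351 (v = 390 - 39 = 351)
x = -235 (x = -240 + 5 = -235)
x*v = -235*351 = -82485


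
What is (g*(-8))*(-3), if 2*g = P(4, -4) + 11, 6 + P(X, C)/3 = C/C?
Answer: -48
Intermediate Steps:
P(X, C) = -15 (P(X, C) = -18 + 3*(C/C) = -18 + 3*1 = -18 + 3 = -15)
g = -2 (g = (-15 + 11)/2 = (1/2)*(-4) = -2)
(g*(-8))*(-3) = -2*(-8)*(-3) = 16*(-3) = -48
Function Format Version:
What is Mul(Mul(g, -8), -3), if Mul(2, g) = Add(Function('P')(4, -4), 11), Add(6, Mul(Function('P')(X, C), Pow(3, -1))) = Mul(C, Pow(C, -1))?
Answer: -48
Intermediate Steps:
Function('P')(X, C) = -15 (Function('P')(X, C) = Add(-18, Mul(3, Mul(C, Pow(C, -1)))) = Add(-18, Mul(3, 1)) = Add(-18, 3) = -15)
g = -2 (g = Mul(Rational(1, 2), Add(-15, 11)) = Mul(Rational(1, 2), -4) = -2)
Mul(Mul(g, -8), -3) = Mul(Mul(-2, -8), -3) = Mul(16, -3) = -48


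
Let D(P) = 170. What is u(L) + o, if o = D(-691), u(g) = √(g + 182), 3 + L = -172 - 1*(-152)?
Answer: 170 + √159 ≈ 182.61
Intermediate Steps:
L = -23 (L = -3 + (-172 - 1*(-152)) = -3 + (-172 + 152) = -3 - 20 = -23)
u(g) = √(182 + g)
o = 170
u(L) + o = √(182 - 23) + 170 = √159 + 170 = 170 + √159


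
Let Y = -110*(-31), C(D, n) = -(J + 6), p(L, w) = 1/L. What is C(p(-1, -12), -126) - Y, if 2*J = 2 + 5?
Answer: -6839/2 ≈ -3419.5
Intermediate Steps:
J = 7/2 (J = (2 + 5)/2 = (½)*7 = 7/2 ≈ 3.5000)
C(D, n) = -19/2 (C(D, n) = -(7/2 + 6) = -1*19/2 = -19/2)
Y = 3410
C(p(-1, -12), -126) - Y = -19/2 - 1*3410 = -19/2 - 3410 = -6839/2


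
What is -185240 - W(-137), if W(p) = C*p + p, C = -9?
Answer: -186336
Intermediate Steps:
W(p) = -8*p (W(p) = -9*p + p = -8*p)
-185240 - W(-137) = -185240 - (-8)*(-137) = -185240 - 1*1096 = -185240 - 1096 = -186336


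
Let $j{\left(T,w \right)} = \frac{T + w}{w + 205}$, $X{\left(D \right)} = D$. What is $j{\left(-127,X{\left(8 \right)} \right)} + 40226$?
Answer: $\frac{8568019}{213} \approx 40225.0$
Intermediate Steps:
$j{\left(T,w \right)} = \frac{T + w}{205 + w}$
$j{\left(-127,X{\left(8 \right)} \right)} + 40226 = \frac{-127 + 8}{205 + 8} + 40226 = \frac{1}{213} \left(-119\right) + 40226 = - \frac{119}{213} + 40226 = \frac{8568019}{213}$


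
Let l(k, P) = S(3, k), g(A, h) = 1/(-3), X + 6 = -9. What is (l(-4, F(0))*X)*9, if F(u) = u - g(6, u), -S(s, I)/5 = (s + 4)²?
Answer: 33075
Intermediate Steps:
X = -15 (X = -6 - 9 = -15)
g(A, h) = -⅓
S(s, I) = -5*(4 + s)² (S(s, I) = -5*(s + 4)² = -5*(4 + s)²)
F(u) = ⅓ + u (F(u) = u - 1*(-⅓) = u + ⅓ = ⅓ + u)
l(k, P) = -245 (l(k, P) = -5*(4 + 3)² = -5*7² = -5*49 = -245)
(l(-4, F(0))*X)*9 = -245*(-15)*9 = 3675*9 = 33075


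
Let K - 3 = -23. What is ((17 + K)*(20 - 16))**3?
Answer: -1728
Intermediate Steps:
K = -20 (K = 3 - 23 = -20)
((17 + K)*(20 - 16))**3 = ((17 - 20)*(20 - 16))**3 = (-3*4)**3 = (-12)**3 = -1728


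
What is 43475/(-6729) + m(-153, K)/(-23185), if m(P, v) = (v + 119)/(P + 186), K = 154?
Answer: -11088258964/1716130515 ≈ -6.4612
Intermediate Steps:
m(P, v) = (119 + v)/(186 + P)
43475/(-6729) + m(-153, K)/(-23185) = 43475/(-6729) + ((119 + 154)/(186 - 153))/(-23185) = 43475*(-1/6729) + (273/33)*(-1/23185) = -43475/6729 + ((1/33)*273)*(-1/23185) = -43475/6729 + (91/11)*(-1/23185) = -43475/6729 - 91/255035 = -11088258964/1716130515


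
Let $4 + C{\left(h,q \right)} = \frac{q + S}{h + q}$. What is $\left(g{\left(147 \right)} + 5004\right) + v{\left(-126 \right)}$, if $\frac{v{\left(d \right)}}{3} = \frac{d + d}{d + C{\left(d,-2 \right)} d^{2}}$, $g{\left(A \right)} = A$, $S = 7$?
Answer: $\frac{168103269}{32635} \approx 5151.0$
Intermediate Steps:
$C{\left(h,q \right)} = -4 + \frac{7 + q}{h + q}$ ($C{\left(h,q \right)} = -4 + \frac{q + 7}{h + q} = -4 + \frac{7 + q}{h + q}$)
$v{\left(d \right)} = \frac{6 d}{d + \frac{d^{2} \left(13 - 4 d\right)}{-2 + d}}$ ($v{\left(d \right)} = 3 \frac{d + d}{d + \frac{7 - 4 d - -6}{d - 2} d^{2}} = 3 \frac{2 d}{d + \frac{7 - 4 d + 6}{-2 + d} d^{2}} = 3 \frac{2 d}{d + \frac{13 - 4 d}{-2 + d} d^{2}} = 3 \frac{2 d}{d + \frac{d^{2} \left(13 - 4 d\right)}{-2 + d}} = \frac{6 d}{d + \frac{d^{2} \left(13 - 4 d\right)}{-2 + d}}$)
$\left(g{\left(147 \right)} + 5004\right) + v{\left(-126 \right)} = \left(147 + 5004\right) + \frac{6 \left(2 - -126\right)}{2 - -126 - 126 \left(-13 + 4 \left(-126\right)\right)} = 5151 + \frac{6 \left(2 + 126\right)}{2 + 126 - 126 \left(-13 - 504\right)} = 5151 + 6 \frac{1}{2 + 126 - -65142} \cdot 128 = 5151 + 6 \frac{1}{2 + 126 + 65142} \cdot 128 = 5151 + 6 \cdot \frac{1}{65270} \cdot 128 = 5151 + \frac{384}{32635} = \frac{168103269}{32635}$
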